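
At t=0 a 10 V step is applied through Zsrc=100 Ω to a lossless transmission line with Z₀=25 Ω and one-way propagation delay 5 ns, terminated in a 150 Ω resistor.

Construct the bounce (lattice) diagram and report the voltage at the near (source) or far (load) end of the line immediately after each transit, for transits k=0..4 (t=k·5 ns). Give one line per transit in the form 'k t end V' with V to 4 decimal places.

0 0 source 2.0000
1 5 load 3.4286
2 10 source 4.2857
3 15 load 4.8980
4 20 source 5.2653

Γ_L=0.714286, Γ_S=0.600000; launch V₁=10·25/125=2.000000
k=0 src: V=2.0000
k=1 load: inc=2.000000, refl=2.000000·0.714286=1.4286; V=0.000000+2.000000+1.428571=3.4286
k=2 src: inc=1.428571, refl=1.428571·0.600000=0.8571; V=2.000000+1.428571+0.857143=4.2857
k=3 load: inc=0.857143, refl=0.857143·0.714286=0.6122; V=3.428571+0.857143+0.612245=4.8980
k=4 src: inc=0.612245, refl=0.612245·0.600000=0.3673; V=4.285714+0.612245+0.367347=5.2653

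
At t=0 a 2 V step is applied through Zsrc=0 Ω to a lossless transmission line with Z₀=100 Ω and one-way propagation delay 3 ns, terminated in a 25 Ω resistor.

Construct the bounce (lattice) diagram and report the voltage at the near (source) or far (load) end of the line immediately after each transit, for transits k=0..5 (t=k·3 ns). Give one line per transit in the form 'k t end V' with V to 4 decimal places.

Γ_L=-0.600000, Γ_S=-1.000000; launch V₁=2·100/100=2.000000
k=0 src: V=2.0000
k=1 load: inc=2.000000, refl=2.000000·-0.600000=-1.2000; V=0.000000+2.000000+-1.200000=0.8000
k=2 src: inc=-1.200000, refl=-1.200000·-1.000000=1.2000; V=2.000000+-1.200000+1.200000=2.0000
k=3 load: inc=1.200000, refl=1.200000·-0.600000=-0.7200; V=0.800000+1.200000+-0.720000=1.2800
k=4 src: inc=-0.720000, refl=-0.720000·-1.000000=0.7200; V=2.000000+-0.720000+0.720000=2.0000
k=5 load: inc=0.720000, refl=0.720000·-0.600000=-0.4320; V=1.280000+0.720000+-0.432000=1.5680

0 0 source 2.0000
1 3 load 0.8000
2 6 source 2.0000
3 9 load 1.2800
4 12 source 2.0000
5 15 load 1.5680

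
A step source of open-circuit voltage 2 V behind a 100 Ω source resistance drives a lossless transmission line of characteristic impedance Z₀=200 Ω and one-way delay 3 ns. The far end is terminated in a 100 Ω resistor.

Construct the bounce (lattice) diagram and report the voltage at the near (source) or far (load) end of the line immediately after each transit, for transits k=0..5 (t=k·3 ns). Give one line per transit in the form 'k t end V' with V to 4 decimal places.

0 0 source 1.3333
1 3 load 0.8889
2 6 source 1.0370
3 9 load 0.9877
4 12 source 1.0041
5 15 load 0.9986

Γ_L=-0.333333, Γ_S=-0.333333; launch V₁=2·200/300=1.333333
k=0 src: V=1.3333
k=1 load: inc=1.333333, refl=1.333333·-0.333333=-0.4444; V=0.000000+1.333333+-0.444444=0.8889
k=2 src: inc=-0.444444, refl=-0.444444·-0.333333=0.1481; V=1.333333+-0.444444+0.148148=1.0370
k=3 load: inc=0.148148, refl=0.148148·-0.333333=-0.0494; V=0.888889+0.148148+-0.049383=0.9877
k=4 src: inc=-0.049383, refl=-0.049383·-0.333333=0.0165; V=1.037037+-0.049383+0.016461=1.0041
k=5 load: inc=0.016461, refl=0.016461·-0.333333=-0.0055; V=0.987654+0.016461+-0.005487=0.9986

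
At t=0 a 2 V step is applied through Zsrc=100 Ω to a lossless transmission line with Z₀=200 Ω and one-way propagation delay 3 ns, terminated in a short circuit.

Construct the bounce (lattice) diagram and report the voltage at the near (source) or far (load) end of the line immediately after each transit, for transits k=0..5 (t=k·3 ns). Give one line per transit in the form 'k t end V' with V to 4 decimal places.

0 0 source 1.3333
1 3 load 0.0000
2 6 source 0.4444
3 9 load 0.0000
4 12 source 0.1481
5 15 load 0.0000

Γ_L=-1.000000, Γ_S=-0.333333; launch V₁=2·200/300=1.333333
k=0 src: V=1.3333
k=1 load: inc=1.333333, refl=1.333333·-1.000000=-1.3333; V=0.000000+1.333333+-1.333333=0.0000
k=2 src: inc=-1.333333, refl=-1.333333·-0.333333=0.4444; V=1.333333+-1.333333+0.444444=0.4444
k=3 load: inc=0.444444, refl=0.444444·-1.000000=-0.4444; V=0.000000+0.444444+-0.444444=0.0000
k=4 src: inc=-0.444444, refl=-0.444444·-0.333333=0.1481; V=0.444444+-0.444444+0.148148=0.1481
k=5 load: inc=0.148148, refl=0.148148·-1.000000=-0.1481; V=0.000000+0.148148+-0.148148=0.0000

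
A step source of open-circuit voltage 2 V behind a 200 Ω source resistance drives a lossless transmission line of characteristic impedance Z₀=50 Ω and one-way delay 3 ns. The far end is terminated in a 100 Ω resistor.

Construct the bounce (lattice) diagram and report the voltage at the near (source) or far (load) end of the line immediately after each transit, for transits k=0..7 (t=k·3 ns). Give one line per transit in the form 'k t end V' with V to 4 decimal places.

Γ_L=0.333333, Γ_S=0.600000; launch V₁=2·50/250=0.400000
k=0 src: V=0.4000
k=1 load: inc=0.400000, refl=0.400000·0.333333=0.1333; V=0.000000+0.400000+0.133333=0.5333
k=2 src: inc=0.133333, refl=0.133333·0.600000=0.0800; V=0.400000+0.133333+0.080000=0.6133
k=3 load: inc=0.080000, refl=0.080000·0.333333=0.0267; V=0.533333+0.080000+0.026667=0.6400
k=4 src: inc=0.026667, refl=0.026667·0.600000=0.0160; V=0.613333+0.026667+0.016000=0.6560
k=5 load: inc=0.016000, refl=0.016000·0.333333=0.0053; V=0.640000+0.016000+0.005333=0.6613
k=6 src: inc=0.005333, refl=0.005333·0.600000=0.0032; V=0.656000+0.005333+0.003200=0.6645
k=7 load: inc=0.003200, refl=0.003200·0.333333=0.0011; V=0.661333+0.003200+0.001067=0.6656

0 0 source 0.4000
1 3 load 0.5333
2 6 source 0.6133
3 9 load 0.6400
4 12 source 0.6560
5 15 load 0.6613
6 18 source 0.6645
7 21 load 0.6656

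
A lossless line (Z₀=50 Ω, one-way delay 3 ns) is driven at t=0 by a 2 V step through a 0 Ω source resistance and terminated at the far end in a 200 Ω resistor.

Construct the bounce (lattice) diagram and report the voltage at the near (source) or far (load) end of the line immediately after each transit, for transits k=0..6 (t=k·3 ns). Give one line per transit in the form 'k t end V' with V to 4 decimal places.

Γ_L=0.600000, Γ_S=-1.000000; launch V₁=2·50/50=2.000000
k=0 src: V=2.0000
k=1 load: inc=2.000000, refl=2.000000·0.600000=1.2000; V=0.000000+2.000000+1.200000=3.2000
k=2 src: inc=1.200000, refl=1.200000·-1.000000=-1.2000; V=2.000000+1.200000+-1.200000=2.0000
k=3 load: inc=-1.200000, refl=-1.200000·0.600000=-0.7200; V=3.200000+-1.200000+-0.720000=1.2800
k=4 src: inc=-0.720000, refl=-0.720000·-1.000000=0.7200; V=2.000000+-0.720000+0.720000=2.0000
k=5 load: inc=0.720000, refl=0.720000·0.600000=0.4320; V=1.280000+0.720000+0.432000=2.4320
k=6 src: inc=0.432000, refl=0.432000·-1.000000=-0.4320; V=2.000000+0.432000+-0.432000=2.0000

0 0 source 2.0000
1 3 load 3.2000
2 6 source 2.0000
3 9 load 1.2800
4 12 source 2.0000
5 15 load 2.4320
6 18 source 2.0000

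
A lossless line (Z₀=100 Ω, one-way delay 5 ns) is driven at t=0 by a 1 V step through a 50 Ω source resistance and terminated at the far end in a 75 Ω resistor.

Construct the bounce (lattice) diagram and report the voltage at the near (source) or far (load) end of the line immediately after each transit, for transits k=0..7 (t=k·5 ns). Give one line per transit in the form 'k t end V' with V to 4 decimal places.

0 0 source 0.6667
1 5 load 0.5714
2 10 source 0.6032
3 15 load 0.5986
4 20 source 0.6002
5 25 load 0.5999
6 30 source 0.6000
7 35 load 0.6000

Γ_L=-0.142857, Γ_S=-0.333333; launch V₁=1·100/150=0.666667
k=0 src: V=0.6667
k=1 load: inc=0.666667, refl=0.666667·-0.142857=-0.0952; V=0.000000+0.666667+-0.095238=0.5714
k=2 src: inc=-0.095238, refl=-0.095238·-0.333333=0.0317; V=0.666667+-0.095238+0.031746=0.6032
k=3 load: inc=0.031746, refl=0.031746·-0.142857=-0.0045; V=0.571429+0.031746+-0.004535=0.5986
k=4 src: inc=-0.004535, refl=-0.004535·-0.333333=0.0015; V=0.603175+-0.004535+0.001512=0.6002
k=5 load: inc=0.001512, refl=0.001512·-0.142857=-0.0002; V=0.598639+0.001512+-0.000216=0.5999
k=6 src: inc=-0.000216, refl=-0.000216·-0.333333=0.0001; V=0.600151+-0.000216+0.000072=0.6000
k=7 load: inc=0.000072, refl=0.000072·-0.142857=-0.0000; V=0.599935+0.000072+-0.000010=0.6000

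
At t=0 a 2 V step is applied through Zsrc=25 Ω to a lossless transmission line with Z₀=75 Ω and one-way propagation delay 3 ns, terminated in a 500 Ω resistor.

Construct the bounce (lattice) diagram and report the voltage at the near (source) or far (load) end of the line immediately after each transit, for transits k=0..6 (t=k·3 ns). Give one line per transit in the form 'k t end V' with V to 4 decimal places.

0 0 source 1.5000
1 3 load 2.6087
2 6 source 2.0543
3 9 load 1.6446
4 12 source 1.8495
5 15 load 2.0009
6 18 source 1.9252

Γ_L=0.739130, Γ_S=-0.500000; launch V₁=2·75/100=1.500000
k=0 src: V=1.5000
k=1 load: inc=1.500000, refl=1.500000·0.739130=1.1087; V=0.000000+1.500000+1.108696=2.6087
k=2 src: inc=1.108696, refl=1.108696·-0.500000=-0.5543; V=1.500000+1.108696+-0.554348=2.0543
k=3 load: inc=-0.554348, refl=-0.554348·0.739130=-0.4097; V=2.608696+-0.554348+-0.409735=1.6446
k=4 src: inc=-0.409735, refl=-0.409735·-0.500000=0.2049; V=2.054348+-0.409735+0.204868=1.8495
k=5 load: inc=0.204868, refl=0.204868·0.739130=0.1514; V=1.644612+0.204868+0.151424=2.0009
k=6 src: inc=0.151424, refl=0.151424·-0.500000=-0.0757; V=1.849480+0.151424+-0.075712=1.9252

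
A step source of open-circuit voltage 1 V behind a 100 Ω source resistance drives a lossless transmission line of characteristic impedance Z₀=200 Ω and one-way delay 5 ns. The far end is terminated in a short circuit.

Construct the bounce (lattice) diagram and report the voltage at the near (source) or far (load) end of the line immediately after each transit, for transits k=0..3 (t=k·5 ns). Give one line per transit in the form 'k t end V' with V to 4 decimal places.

0 0 source 0.6667
1 5 load 0.0000
2 10 source 0.2222
3 15 load 0.0000

Γ_L=-1.000000, Γ_S=-0.333333; launch V₁=1·200/300=0.666667
k=0 src: V=0.6667
k=1 load: inc=0.666667, refl=0.666667·-1.000000=-0.6667; V=0.000000+0.666667+-0.666667=0.0000
k=2 src: inc=-0.666667, refl=-0.666667·-0.333333=0.2222; V=0.666667+-0.666667+0.222222=0.2222
k=3 load: inc=0.222222, refl=0.222222·-1.000000=-0.2222; V=0.000000+0.222222+-0.222222=0.0000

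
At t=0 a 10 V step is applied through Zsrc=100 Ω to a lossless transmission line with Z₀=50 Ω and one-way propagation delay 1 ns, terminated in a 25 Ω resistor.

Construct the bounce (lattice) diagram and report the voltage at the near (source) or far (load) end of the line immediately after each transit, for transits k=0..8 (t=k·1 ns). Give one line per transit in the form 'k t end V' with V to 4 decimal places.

Γ_L=-0.333333, Γ_S=0.333333; launch V₁=10·50/150=3.333333
k=0 src: V=3.3333
k=1 load: inc=3.333333, refl=3.333333·-0.333333=-1.1111; V=0.000000+3.333333+-1.111111=2.2222
k=2 src: inc=-1.111111, refl=-1.111111·0.333333=-0.3704; V=3.333333+-1.111111+-0.370370=1.8519
k=3 load: inc=-0.370370, refl=-0.370370·-0.333333=0.1235; V=2.222222+-0.370370+0.123457=1.9753
k=4 src: inc=0.123457, refl=0.123457·0.333333=0.0412; V=1.851852+0.123457+0.041152=2.0165
k=5 load: inc=0.041152, refl=0.041152·-0.333333=-0.0137; V=1.975309+0.041152+-0.013717=2.0027
k=6 src: inc=-0.013717, refl=-0.013717·0.333333=-0.0046; V=2.016461+-0.013717+-0.004572=1.9982
k=7 load: inc=-0.004572, refl=-0.004572·-0.333333=0.0015; V=2.002743+-0.004572+0.001524=1.9997
k=8 src: inc=0.001524, refl=0.001524·0.333333=0.0005; V=1.998171+0.001524+0.000508=2.0002

0 0 source 3.3333
1 1 load 2.2222
2 2 source 1.8519
3 3 load 1.9753
4 4 source 2.0165
5 5 load 2.0027
6 6 source 1.9982
7 7 load 1.9997
8 8 source 2.0002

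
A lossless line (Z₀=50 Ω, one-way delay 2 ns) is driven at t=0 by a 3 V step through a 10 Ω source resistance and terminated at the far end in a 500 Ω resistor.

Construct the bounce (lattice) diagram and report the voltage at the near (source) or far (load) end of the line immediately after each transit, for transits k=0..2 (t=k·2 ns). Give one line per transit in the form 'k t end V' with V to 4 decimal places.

Γ_L=0.818182, Γ_S=-0.666667; launch V₁=3·50/60=2.500000
k=0 src: V=2.5000
k=1 load: inc=2.500000, refl=2.500000·0.818182=2.0455; V=0.000000+2.500000+2.045455=4.5455
k=2 src: inc=2.045455, refl=2.045455·-0.666667=-1.3636; V=2.500000+2.045455+-1.363636=3.1818

0 0 source 2.5000
1 2 load 4.5455
2 4 source 3.1818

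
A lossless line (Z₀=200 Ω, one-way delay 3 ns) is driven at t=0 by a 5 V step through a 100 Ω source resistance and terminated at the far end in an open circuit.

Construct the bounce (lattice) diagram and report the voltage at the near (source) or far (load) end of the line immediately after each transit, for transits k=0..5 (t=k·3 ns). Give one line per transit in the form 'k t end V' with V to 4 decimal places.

0 0 source 3.3333
1 3 load 6.6667
2 6 source 5.5556
3 9 load 4.4444
4 12 source 4.8148
5 15 load 5.1852

Γ_L=1.000000, Γ_S=-0.333333; launch V₁=5·200/300=3.333333
k=0 src: V=3.3333
k=1 load: inc=3.333333, refl=3.333333·1.000000=3.3333; V=0.000000+3.333333+3.333333=6.6667
k=2 src: inc=3.333333, refl=3.333333·-0.333333=-1.1111; V=3.333333+3.333333+-1.111111=5.5556
k=3 load: inc=-1.111111, refl=-1.111111·1.000000=-1.1111; V=6.666667+-1.111111+-1.111111=4.4444
k=4 src: inc=-1.111111, refl=-1.111111·-0.333333=0.3704; V=5.555556+-1.111111+0.370370=4.8148
k=5 load: inc=0.370370, refl=0.370370·1.000000=0.3704; V=4.444444+0.370370+0.370370=5.1852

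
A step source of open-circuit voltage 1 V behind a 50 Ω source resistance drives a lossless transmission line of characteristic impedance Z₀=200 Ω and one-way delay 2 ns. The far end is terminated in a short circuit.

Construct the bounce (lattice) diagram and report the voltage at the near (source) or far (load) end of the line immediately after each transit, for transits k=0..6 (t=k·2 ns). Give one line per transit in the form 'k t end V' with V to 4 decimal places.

Γ_L=-1.000000, Γ_S=-0.600000; launch V₁=1·200/250=0.800000
k=0 src: V=0.8000
k=1 load: inc=0.800000, refl=0.800000·-1.000000=-0.8000; V=0.000000+0.800000+-0.800000=0.0000
k=2 src: inc=-0.800000, refl=-0.800000·-0.600000=0.4800; V=0.800000+-0.800000+0.480000=0.4800
k=3 load: inc=0.480000, refl=0.480000·-1.000000=-0.4800; V=0.000000+0.480000+-0.480000=0.0000
k=4 src: inc=-0.480000, refl=-0.480000·-0.600000=0.2880; V=0.480000+-0.480000+0.288000=0.2880
k=5 load: inc=0.288000, refl=0.288000·-1.000000=-0.2880; V=0.000000+0.288000+-0.288000=0.0000
k=6 src: inc=-0.288000, refl=-0.288000·-0.600000=0.1728; V=0.288000+-0.288000+0.172800=0.1728

0 0 source 0.8000
1 2 load 0.0000
2 4 source 0.4800
3 6 load 0.0000
4 8 source 0.2880
5 10 load 0.0000
6 12 source 0.1728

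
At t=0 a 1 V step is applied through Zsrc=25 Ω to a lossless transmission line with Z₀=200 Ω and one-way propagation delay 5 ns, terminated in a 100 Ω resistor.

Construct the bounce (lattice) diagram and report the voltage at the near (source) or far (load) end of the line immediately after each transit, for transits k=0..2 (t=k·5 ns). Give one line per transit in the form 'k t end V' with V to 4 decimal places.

0 0 source 0.8889
1 5 load 0.5926
2 10 source 0.8230

Γ_L=-0.333333, Γ_S=-0.777778; launch V₁=1·200/225=0.888889
k=0 src: V=0.8889
k=1 load: inc=0.888889, refl=0.888889·-0.333333=-0.2963; V=0.000000+0.888889+-0.296296=0.5926
k=2 src: inc=-0.296296, refl=-0.296296·-0.777778=0.2305; V=0.888889+-0.296296+0.230453=0.8230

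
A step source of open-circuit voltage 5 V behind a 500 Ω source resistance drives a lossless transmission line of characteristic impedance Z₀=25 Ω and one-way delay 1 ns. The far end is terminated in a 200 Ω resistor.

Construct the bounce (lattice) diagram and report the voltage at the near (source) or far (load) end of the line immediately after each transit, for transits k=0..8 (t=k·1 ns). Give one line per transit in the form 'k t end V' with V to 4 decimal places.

Γ_L=0.777778, Γ_S=0.904762; launch V₁=5·25/525=0.238095
k=0 src: V=0.2381
k=1 load: inc=0.238095, refl=0.238095·0.777778=0.1852; V=0.000000+0.238095+0.185185=0.4233
k=2 src: inc=0.185185, refl=0.185185·0.904762=0.1675; V=0.238095+0.185185+0.167549=0.5908
k=3 load: inc=0.167549, refl=0.167549·0.777778=0.1303; V=0.423280+0.167549+0.130316=0.7211
k=4 src: inc=0.130316, refl=0.130316·0.904762=0.1179; V=0.590829+0.130316+0.117905=0.8390
k=5 load: inc=0.117905, refl=0.117905·0.777778=0.0917; V=0.721144+0.117905+0.091704=0.9308
k=6 src: inc=0.091704, refl=0.091704·0.904762=0.0830; V=0.839049+0.091704+0.082970=1.0137
k=7 load: inc=0.082970, refl=0.082970·0.777778=0.0645; V=0.930752+0.082970+0.064532=1.0783
k=8 src: inc=0.064532, refl=0.064532·0.904762=0.0584; V=1.013722+0.064532+0.058386=1.1366

0 0 source 0.2381
1 1 load 0.4233
2 2 source 0.5908
3 3 load 0.7211
4 4 source 0.8390
5 5 load 0.9308
6 6 source 1.0137
7 7 load 1.0783
8 8 source 1.1366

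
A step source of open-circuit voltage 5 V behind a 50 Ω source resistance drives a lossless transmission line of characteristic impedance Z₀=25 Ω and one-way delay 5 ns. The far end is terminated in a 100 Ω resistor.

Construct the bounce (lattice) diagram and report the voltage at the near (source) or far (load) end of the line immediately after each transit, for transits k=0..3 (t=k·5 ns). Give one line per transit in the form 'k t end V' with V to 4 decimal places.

Γ_L=0.600000, Γ_S=0.333333; launch V₁=5·25/75=1.666667
k=0 src: V=1.6667
k=1 load: inc=1.666667, refl=1.666667·0.600000=1.0000; V=0.000000+1.666667+1.000000=2.6667
k=2 src: inc=1.000000, refl=1.000000·0.333333=0.3333; V=1.666667+1.000000+0.333333=3.0000
k=3 load: inc=0.333333, refl=0.333333·0.600000=0.2000; V=2.666667+0.333333+0.200000=3.2000

0 0 source 1.6667
1 5 load 2.6667
2 10 source 3.0000
3 15 load 3.2000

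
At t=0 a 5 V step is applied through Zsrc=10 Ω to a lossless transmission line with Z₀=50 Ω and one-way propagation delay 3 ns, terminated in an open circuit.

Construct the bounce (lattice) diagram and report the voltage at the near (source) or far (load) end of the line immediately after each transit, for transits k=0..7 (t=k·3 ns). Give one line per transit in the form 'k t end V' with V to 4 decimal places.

Γ_L=1.000000, Γ_S=-0.666667; launch V₁=5·50/60=4.166667
k=0 src: V=4.1667
k=1 load: inc=4.166667, refl=4.166667·1.000000=4.1667; V=0.000000+4.166667+4.166667=8.3333
k=2 src: inc=4.166667, refl=4.166667·-0.666667=-2.7778; V=4.166667+4.166667+-2.777778=5.5556
k=3 load: inc=-2.777778, refl=-2.777778·1.000000=-2.7778; V=8.333333+-2.777778+-2.777778=2.7778
k=4 src: inc=-2.777778, refl=-2.777778·-0.666667=1.8519; V=5.555556+-2.777778+1.851852=4.6296
k=5 load: inc=1.851852, refl=1.851852·1.000000=1.8519; V=2.777778+1.851852+1.851852=6.4815
k=6 src: inc=1.851852, refl=1.851852·-0.666667=-1.2346; V=4.629630+1.851852+-1.234568=5.2469
k=7 load: inc=-1.234568, refl=-1.234568·1.000000=-1.2346; V=6.481481+-1.234568+-1.234568=4.0123

0 0 source 4.1667
1 3 load 8.3333
2 6 source 5.5556
3 9 load 2.7778
4 12 source 4.6296
5 15 load 6.4815
6 18 source 5.2469
7 21 load 4.0123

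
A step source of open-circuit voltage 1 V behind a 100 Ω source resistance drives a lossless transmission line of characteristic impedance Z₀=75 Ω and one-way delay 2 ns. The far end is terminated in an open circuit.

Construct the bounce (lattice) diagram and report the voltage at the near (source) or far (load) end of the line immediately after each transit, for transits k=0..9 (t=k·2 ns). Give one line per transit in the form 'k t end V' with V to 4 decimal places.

0 0 source 0.4286
1 2 load 0.8571
2 4 source 0.9184
3 6 load 0.9796
4 8 source 0.9883
5 10 load 0.9971
6 12 source 0.9983
7 14 load 0.9996
8 16 source 0.9998
9 18 load 0.9999

Γ_L=1.000000, Γ_S=0.142857; launch V₁=1·75/175=0.428571
k=0 src: V=0.4286
k=1 load: inc=0.428571, refl=0.428571·1.000000=0.4286; V=0.000000+0.428571+0.428571=0.8571
k=2 src: inc=0.428571, refl=0.428571·0.142857=0.0612; V=0.428571+0.428571+0.061224=0.9184
k=3 load: inc=0.061224, refl=0.061224·1.000000=0.0612; V=0.857143+0.061224+0.061224=0.9796
k=4 src: inc=0.061224, refl=0.061224·0.142857=0.0087; V=0.918367+0.061224+0.008746=0.9883
k=5 load: inc=0.008746, refl=0.008746·1.000000=0.0087; V=0.979592+0.008746+0.008746=0.9971
k=6 src: inc=0.008746, refl=0.008746·0.142857=0.0012; V=0.988338+0.008746+0.001249=0.9983
k=7 load: inc=0.001249, refl=0.001249·1.000000=0.0012; V=0.997085+0.001249+0.001249=0.9996
k=8 src: inc=0.001249, refl=0.001249·0.142857=0.0002; V=0.998334+0.001249+0.000178=0.9998
k=9 load: inc=0.000178, refl=0.000178·1.000000=0.0002; V=0.999584+0.000178+0.000178=0.9999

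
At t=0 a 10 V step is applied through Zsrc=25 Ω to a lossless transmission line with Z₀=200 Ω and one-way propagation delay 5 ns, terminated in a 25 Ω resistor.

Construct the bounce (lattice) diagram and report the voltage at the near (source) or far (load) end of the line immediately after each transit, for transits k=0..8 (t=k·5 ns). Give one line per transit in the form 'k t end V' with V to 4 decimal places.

0 0 source 8.8889
1 5 load 1.9753
2 10 source 7.3525
3 15 load 3.1702
4 20 source 6.4231
5 25 load 3.8931
6 30 source 5.8609
7 35 load 4.3304
8 40 source 5.5208

Γ_L=-0.777778, Γ_S=-0.777778; launch V₁=10·200/225=8.888889
k=0 src: V=8.8889
k=1 load: inc=8.888889, refl=8.888889·-0.777778=-6.9136; V=0.000000+8.888889+-6.913580=1.9753
k=2 src: inc=-6.913580, refl=-6.913580·-0.777778=5.3772; V=8.888889+-6.913580+5.377229=7.3525
k=3 load: inc=5.377229, refl=5.377229·-0.777778=-4.1823; V=1.975309+5.377229+-4.182289=3.1702
k=4 src: inc=-4.182289, refl=-4.182289·-0.777778=3.2529; V=7.352538+-4.182289+3.252892=6.4231
k=5 load: inc=3.252892, refl=3.252892·-0.777778=-2.5300; V=3.170248+3.252892+-2.530027=3.8931
k=6 src: inc=-2.530027, refl=-2.530027·-0.777778=1.9678; V=6.423140+-2.530027+1.967799=5.8609
k=7 load: inc=1.967799, refl=1.967799·-0.777778=-1.5305; V=3.893113+1.967799+-1.530510=4.3304
k=8 src: inc=-1.530510, refl=-1.530510·-0.777778=1.1904; V=5.860912+-1.530510+1.190397=5.5208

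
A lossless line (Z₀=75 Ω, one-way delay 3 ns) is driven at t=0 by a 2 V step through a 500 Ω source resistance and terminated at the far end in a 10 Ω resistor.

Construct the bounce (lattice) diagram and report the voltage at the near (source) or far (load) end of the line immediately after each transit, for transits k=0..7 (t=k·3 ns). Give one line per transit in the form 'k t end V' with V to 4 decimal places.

0 0 source 0.2609
1 3 load 0.0614
2 6 source -0.0861
3 9 load 0.0267
4 12 source 0.1100
5 15 load 0.0463
6 18 source -0.0008
7 21 load 0.0352

Γ_L=-0.764706, Γ_S=0.739130; launch V₁=2·75/575=0.260870
k=0 src: V=0.2609
k=1 load: inc=0.260870, refl=0.260870·-0.764706=-0.1995; V=0.000000+0.260870+-0.199488=0.0614
k=2 src: inc=-0.199488, refl=-0.199488·0.739130=-0.1474; V=0.260870+-0.199488+-0.147448=-0.0861
k=3 load: inc=-0.147448, refl=-0.147448·-0.764706=0.1128; V=0.061381+-0.147448+0.112754=0.0267
k=4 src: inc=0.112754, refl=0.112754·0.739130=0.0833; V=-0.086067+0.112754+0.083340=0.1100
k=5 load: inc=0.083340, refl=0.083340·-0.764706=-0.0637; V=0.026687+0.083340+-0.063731=0.0463
k=6 src: inc=-0.063731, refl=-0.063731·0.739130=-0.0471; V=0.110028+-0.063731+-0.047105=-0.0008
k=7 load: inc=-0.047105, refl=-0.047105·-0.764706=0.0360; V=0.046297+-0.047105+0.036022=0.0352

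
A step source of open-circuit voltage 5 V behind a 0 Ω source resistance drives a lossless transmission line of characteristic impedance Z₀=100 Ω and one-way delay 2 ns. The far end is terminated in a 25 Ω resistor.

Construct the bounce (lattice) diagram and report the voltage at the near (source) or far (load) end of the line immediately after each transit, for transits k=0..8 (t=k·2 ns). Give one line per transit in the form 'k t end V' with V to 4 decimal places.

Γ_L=-0.600000, Γ_S=-1.000000; launch V₁=5·100/100=5.000000
k=0 src: V=5.0000
k=1 load: inc=5.000000, refl=5.000000·-0.600000=-3.0000; V=0.000000+5.000000+-3.000000=2.0000
k=2 src: inc=-3.000000, refl=-3.000000·-1.000000=3.0000; V=5.000000+-3.000000+3.000000=5.0000
k=3 load: inc=3.000000, refl=3.000000·-0.600000=-1.8000; V=2.000000+3.000000+-1.800000=3.2000
k=4 src: inc=-1.800000, refl=-1.800000·-1.000000=1.8000; V=5.000000+-1.800000+1.800000=5.0000
k=5 load: inc=1.800000, refl=1.800000·-0.600000=-1.0800; V=3.200000+1.800000+-1.080000=3.9200
k=6 src: inc=-1.080000, refl=-1.080000·-1.000000=1.0800; V=5.000000+-1.080000+1.080000=5.0000
k=7 load: inc=1.080000, refl=1.080000·-0.600000=-0.6480; V=3.920000+1.080000+-0.648000=4.3520
k=8 src: inc=-0.648000, refl=-0.648000·-1.000000=0.6480; V=5.000000+-0.648000+0.648000=5.0000

0 0 source 5.0000
1 2 load 2.0000
2 4 source 5.0000
3 6 load 3.2000
4 8 source 5.0000
5 10 load 3.9200
6 12 source 5.0000
7 14 load 4.3520
8 16 source 5.0000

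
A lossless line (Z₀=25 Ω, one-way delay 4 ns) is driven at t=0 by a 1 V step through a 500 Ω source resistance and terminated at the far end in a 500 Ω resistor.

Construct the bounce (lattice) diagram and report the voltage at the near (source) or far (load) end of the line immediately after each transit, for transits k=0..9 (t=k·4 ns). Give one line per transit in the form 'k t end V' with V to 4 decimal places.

0 0 source 0.0476
1 4 load 0.0907
2 8 source 0.1297
3 12 load 0.1650
4 16 source 0.1969
5 20 load 0.2257
6 24 source 0.2519
7 28 load 0.2755
8 32 source 0.2969
9 36 load 0.3162

Γ_L=0.904762, Γ_S=0.904762; launch V₁=1·25/525=0.047619
k=0 src: V=0.0476
k=1 load: inc=0.047619, refl=0.047619·0.904762=0.0431; V=0.000000+0.047619+0.043084=0.0907
k=2 src: inc=0.043084, refl=0.043084·0.904762=0.0390; V=0.047619+0.043084+0.038981=0.1297
k=3 load: inc=0.038981, refl=0.038981·0.904762=0.0353; V=0.090703+0.038981+0.035268=0.1650
k=4 src: inc=0.035268, refl=0.035268·0.904762=0.0319; V=0.129684+0.035268+0.031909=0.1969
k=5 load: inc=0.031909, refl=0.031909·0.904762=0.0289; V=0.164952+0.031909+0.028870=0.2257
k=6 src: inc=0.028870, refl=0.028870·0.904762=0.0261; V=0.196861+0.028870+0.026121=0.2519
k=7 load: inc=0.026121, refl=0.026121·0.904762=0.0236; V=0.225732+0.026121+0.023633=0.2755
k=8 src: inc=0.023633, refl=0.023633·0.904762=0.0214; V=0.251852+0.023633+0.021382=0.2969
k=9 load: inc=0.021382, refl=0.021382·0.904762=0.0193; V=0.275485+0.021382+0.019346=0.3162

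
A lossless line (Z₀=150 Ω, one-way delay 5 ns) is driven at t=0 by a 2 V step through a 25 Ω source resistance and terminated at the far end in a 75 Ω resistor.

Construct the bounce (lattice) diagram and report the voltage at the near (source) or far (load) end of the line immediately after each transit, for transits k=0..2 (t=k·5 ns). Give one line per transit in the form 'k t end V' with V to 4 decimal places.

Γ_L=-0.333333, Γ_S=-0.714286; launch V₁=2·150/175=1.714286
k=0 src: V=1.7143
k=1 load: inc=1.714286, refl=1.714286·-0.333333=-0.5714; V=0.000000+1.714286+-0.571429=1.1429
k=2 src: inc=-0.571429, refl=-0.571429·-0.714286=0.4082; V=1.714286+-0.571429+0.408163=1.5510

0 0 source 1.7143
1 5 load 1.1429
2 10 source 1.5510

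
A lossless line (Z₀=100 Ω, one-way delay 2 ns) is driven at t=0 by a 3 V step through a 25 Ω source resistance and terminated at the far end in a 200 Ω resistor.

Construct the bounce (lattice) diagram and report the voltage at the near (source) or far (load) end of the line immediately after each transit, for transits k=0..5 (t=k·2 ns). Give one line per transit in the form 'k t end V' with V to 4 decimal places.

Γ_L=0.333333, Γ_S=-0.600000; launch V₁=3·100/125=2.400000
k=0 src: V=2.4000
k=1 load: inc=2.400000, refl=2.400000·0.333333=0.8000; V=0.000000+2.400000+0.800000=3.2000
k=2 src: inc=0.800000, refl=0.800000·-0.600000=-0.4800; V=2.400000+0.800000+-0.480000=2.7200
k=3 load: inc=-0.480000, refl=-0.480000·0.333333=-0.1600; V=3.200000+-0.480000+-0.160000=2.5600
k=4 src: inc=-0.160000, refl=-0.160000·-0.600000=0.0960; V=2.720000+-0.160000+0.096000=2.6560
k=5 load: inc=0.096000, refl=0.096000·0.333333=0.0320; V=2.560000+0.096000+0.032000=2.6880

0 0 source 2.4000
1 2 load 3.2000
2 4 source 2.7200
3 6 load 2.5600
4 8 source 2.6560
5 10 load 2.6880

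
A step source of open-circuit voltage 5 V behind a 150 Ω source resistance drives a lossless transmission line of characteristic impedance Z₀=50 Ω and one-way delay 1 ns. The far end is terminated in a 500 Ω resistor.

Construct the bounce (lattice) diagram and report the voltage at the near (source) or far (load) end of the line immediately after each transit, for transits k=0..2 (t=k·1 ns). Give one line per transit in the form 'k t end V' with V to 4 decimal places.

0 0 source 1.2500
1 1 load 2.2727
2 2 source 2.7841

Γ_L=0.818182, Γ_S=0.500000; launch V₁=5·50/200=1.250000
k=0 src: V=1.2500
k=1 load: inc=1.250000, refl=1.250000·0.818182=1.0227; V=0.000000+1.250000+1.022727=2.2727
k=2 src: inc=1.022727, refl=1.022727·0.500000=0.5114; V=1.250000+1.022727+0.511364=2.7841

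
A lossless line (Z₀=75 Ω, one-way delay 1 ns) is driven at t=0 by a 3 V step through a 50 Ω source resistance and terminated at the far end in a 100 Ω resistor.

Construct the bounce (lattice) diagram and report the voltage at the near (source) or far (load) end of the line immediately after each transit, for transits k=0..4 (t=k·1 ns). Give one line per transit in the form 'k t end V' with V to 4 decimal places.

0 0 source 1.8000
1 1 load 2.0571
2 2 source 2.0057
3 3 load 1.9984
4 4 source 1.9998

Γ_L=0.142857, Γ_S=-0.200000; launch V₁=3·75/125=1.800000
k=0 src: V=1.8000
k=1 load: inc=1.800000, refl=1.800000·0.142857=0.2571; V=0.000000+1.800000+0.257143=2.0571
k=2 src: inc=0.257143, refl=0.257143·-0.200000=-0.0514; V=1.800000+0.257143+-0.051429=2.0057
k=3 load: inc=-0.051429, refl=-0.051429·0.142857=-0.0073; V=2.057143+-0.051429+-0.007347=1.9984
k=4 src: inc=-0.007347, refl=-0.007347·-0.200000=0.0015; V=2.005714+-0.007347+0.001469=1.9998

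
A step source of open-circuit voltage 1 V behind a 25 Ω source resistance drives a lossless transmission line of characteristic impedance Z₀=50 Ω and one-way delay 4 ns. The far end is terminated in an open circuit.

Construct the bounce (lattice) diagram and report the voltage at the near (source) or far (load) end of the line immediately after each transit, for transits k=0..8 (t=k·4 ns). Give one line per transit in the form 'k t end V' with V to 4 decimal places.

Γ_L=1.000000, Γ_S=-0.333333; launch V₁=1·50/75=0.666667
k=0 src: V=0.6667
k=1 load: inc=0.666667, refl=0.666667·1.000000=0.6667; V=0.000000+0.666667+0.666667=1.3333
k=2 src: inc=0.666667, refl=0.666667·-0.333333=-0.2222; V=0.666667+0.666667+-0.222222=1.1111
k=3 load: inc=-0.222222, refl=-0.222222·1.000000=-0.2222; V=1.333333+-0.222222+-0.222222=0.8889
k=4 src: inc=-0.222222, refl=-0.222222·-0.333333=0.0741; V=1.111111+-0.222222+0.074074=0.9630
k=5 load: inc=0.074074, refl=0.074074·1.000000=0.0741; V=0.888889+0.074074+0.074074=1.0370
k=6 src: inc=0.074074, refl=0.074074·-0.333333=-0.0247; V=0.962963+0.074074+-0.024691=1.0123
k=7 load: inc=-0.024691, refl=-0.024691·1.000000=-0.0247; V=1.037037+-0.024691+-0.024691=0.9877
k=8 src: inc=-0.024691, refl=-0.024691·-0.333333=0.0082; V=1.012346+-0.024691+0.008230=0.9959

0 0 source 0.6667
1 4 load 1.3333
2 8 source 1.1111
3 12 load 0.8889
4 16 source 0.9630
5 20 load 1.0370
6 24 source 1.0123
7 28 load 0.9877
8 32 source 0.9959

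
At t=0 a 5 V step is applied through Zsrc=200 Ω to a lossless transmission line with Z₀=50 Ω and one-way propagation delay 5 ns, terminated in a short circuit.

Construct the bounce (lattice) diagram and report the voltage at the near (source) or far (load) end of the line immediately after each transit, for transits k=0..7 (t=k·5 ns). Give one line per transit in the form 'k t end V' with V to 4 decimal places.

0 0 source 1.0000
1 5 load 0.0000
2 10 source -0.6000
3 15 load 0.0000
4 20 source 0.3600
5 25 load 0.0000
6 30 source -0.2160
7 35 load 0.0000

Γ_L=-1.000000, Γ_S=0.600000; launch V₁=5·50/250=1.000000
k=0 src: V=1.0000
k=1 load: inc=1.000000, refl=1.000000·-1.000000=-1.0000; V=0.000000+1.000000+-1.000000=0.0000
k=2 src: inc=-1.000000, refl=-1.000000·0.600000=-0.6000; V=1.000000+-1.000000+-0.600000=-0.6000
k=3 load: inc=-0.600000, refl=-0.600000·-1.000000=0.6000; V=0.000000+-0.600000+0.600000=0.0000
k=4 src: inc=0.600000, refl=0.600000·0.600000=0.3600; V=-0.600000+0.600000+0.360000=0.3600
k=5 load: inc=0.360000, refl=0.360000·-1.000000=-0.3600; V=0.000000+0.360000+-0.360000=0.0000
k=6 src: inc=-0.360000, refl=-0.360000·0.600000=-0.2160; V=0.360000+-0.360000+-0.216000=-0.2160
k=7 load: inc=-0.216000, refl=-0.216000·-1.000000=0.2160; V=0.000000+-0.216000+0.216000=0.0000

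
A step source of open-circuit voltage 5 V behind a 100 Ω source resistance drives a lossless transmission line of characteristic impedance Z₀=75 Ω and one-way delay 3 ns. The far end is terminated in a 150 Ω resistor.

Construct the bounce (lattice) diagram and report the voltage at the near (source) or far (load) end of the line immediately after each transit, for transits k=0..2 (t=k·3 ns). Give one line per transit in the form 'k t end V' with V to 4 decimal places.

Γ_L=0.333333, Γ_S=0.142857; launch V₁=5·75/175=2.142857
k=0 src: V=2.1429
k=1 load: inc=2.142857, refl=2.142857·0.333333=0.7143; V=0.000000+2.142857+0.714286=2.8571
k=2 src: inc=0.714286, refl=0.714286·0.142857=0.1020; V=2.142857+0.714286+0.102041=2.9592

0 0 source 2.1429
1 3 load 2.8571
2 6 source 2.9592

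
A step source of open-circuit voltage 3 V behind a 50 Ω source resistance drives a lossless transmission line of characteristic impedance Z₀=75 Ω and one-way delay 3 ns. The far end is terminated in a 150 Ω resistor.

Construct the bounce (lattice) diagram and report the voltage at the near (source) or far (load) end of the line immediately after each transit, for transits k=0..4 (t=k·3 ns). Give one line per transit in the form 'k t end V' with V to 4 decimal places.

Γ_L=0.333333, Γ_S=-0.200000; launch V₁=3·75/125=1.800000
k=0 src: V=1.8000
k=1 load: inc=1.800000, refl=1.800000·0.333333=0.6000; V=0.000000+1.800000+0.600000=2.4000
k=2 src: inc=0.600000, refl=0.600000·-0.200000=-0.1200; V=1.800000+0.600000+-0.120000=2.2800
k=3 load: inc=-0.120000, refl=-0.120000·0.333333=-0.0400; V=2.400000+-0.120000+-0.040000=2.2400
k=4 src: inc=-0.040000, refl=-0.040000·-0.200000=0.0080; V=2.280000+-0.040000+0.008000=2.2480

0 0 source 1.8000
1 3 load 2.4000
2 6 source 2.2800
3 9 load 2.2400
4 12 source 2.2480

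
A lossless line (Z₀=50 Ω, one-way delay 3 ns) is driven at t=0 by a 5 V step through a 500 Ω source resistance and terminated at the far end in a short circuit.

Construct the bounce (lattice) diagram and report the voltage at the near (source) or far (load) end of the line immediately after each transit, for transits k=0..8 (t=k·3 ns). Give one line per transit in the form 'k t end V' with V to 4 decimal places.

Γ_L=-1.000000, Γ_S=0.818182; launch V₁=5·50/550=0.454545
k=0 src: V=0.4545
k=1 load: inc=0.454545, refl=0.454545·-1.000000=-0.4545; V=0.000000+0.454545+-0.454545=0.0000
k=2 src: inc=-0.454545, refl=-0.454545·0.818182=-0.3719; V=0.454545+-0.454545+-0.371901=-0.3719
k=3 load: inc=-0.371901, refl=-0.371901·-1.000000=0.3719; V=0.000000+-0.371901+0.371901=0.0000
k=4 src: inc=0.371901, refl=0.371901·0.818182=0.3043; V=-0.371901+0.371901+0.304282=0.3043
k=5 load: inc=0.304282, refl=0.304282·-1.000000=-0.3043; V=0.000000+0.304282+-0.304282=0.0000
k=6 src: inc=-0.304282, refl=-0.304282·0.818182=-0.2490; V=0.304282+-0.304282+-0.248958=-0.2490
k=7 load: inc=-0.248958, refl=-0.248958·-1.000000=0.2490; V=0.000000+-0.248958+0.248958=0.0000
k=8 src: inc=0.248958, refl=0.248958·0.818182=0.2037; V=-0.248958+0.248958+0.203693=0.2037

0 0 source 0.4545
1 3 load 0.0000
2 6 source -0.3719
3 9 load 0.0000
4 12 source 0.3043
5 15 load 0.0000
6 18 source -0.2490
7 21 load 0.0000
8 24 source 0.2037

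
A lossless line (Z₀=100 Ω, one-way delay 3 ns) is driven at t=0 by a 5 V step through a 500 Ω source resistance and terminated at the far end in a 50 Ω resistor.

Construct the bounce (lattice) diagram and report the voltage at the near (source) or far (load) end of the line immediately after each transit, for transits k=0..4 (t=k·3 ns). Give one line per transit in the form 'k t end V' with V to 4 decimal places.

0 0 source 0.8333
1 3 load 0.5556
2 6 source 0.3704
3 9 load 0.4321
4 12 source 0.4733

Γ_L=-0.333333, Γ_S=0.666667; launch V₁=5·100/600=0.833333
k=0 src: V=0.8333
k=1 load: inc=0.833333, refl=0.833333·-0.333333=-0.2778; V=0.000000+0.833333+-0.277778=0.5556
k=2 src: inc=-0.277778, refl=-0.277778·0.666667=-0.1852; V=0.833333+-0.277778+-0.185185=0.3704
k=3 load: inc=-0.185185, refl=-0.185185·-0.333333=0.0617; V=0.555556+-0.185185+0.061728=0.4321
k=4 src: inc=0.061728, refl=0.061728·0.666667=0.0412; V=0.370370+0.061728+0.041152=0.4733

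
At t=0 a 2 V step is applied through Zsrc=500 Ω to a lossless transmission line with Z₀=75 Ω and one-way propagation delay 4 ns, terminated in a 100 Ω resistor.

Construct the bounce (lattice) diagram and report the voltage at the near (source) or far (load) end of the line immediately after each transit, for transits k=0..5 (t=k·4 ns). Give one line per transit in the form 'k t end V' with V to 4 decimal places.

Γ_L=0.142857, Γ_S=0.739130; launch V₁=2·75/575=0.260870
k=0 src: V=0.2609
k=1 load: inc=0.260870, refl=0.260870·0.142857=0.0373; V=0.000000+0.260870+0.037267=0.2981
k=2 src: inc=0.037267, refl=0.037267·0.739130=0.0275; V=0.260870+0.037267+0.027545=0.3257
k=3 load: inc=0.027545, refl=0.027545·0.142857=0.0039; V=0.298137+0.027545+0.003935=0.3296
k=4 src: inc=0.003935, refl=0.003935·0.739130=0.0029; V=0.325682+0.003935+0.002909=0.3325
k=5 load: inc=0.002909, refl=0.002909·0.142857=0.0004; V=0.329617+0.002909+0.000416=0.3329

0 0 source 0.2609
1 4 load 0.2981
2 8 source 0.3257
3 12 load 0.3296
4 16 source 0.3325
5 20 load 0.3329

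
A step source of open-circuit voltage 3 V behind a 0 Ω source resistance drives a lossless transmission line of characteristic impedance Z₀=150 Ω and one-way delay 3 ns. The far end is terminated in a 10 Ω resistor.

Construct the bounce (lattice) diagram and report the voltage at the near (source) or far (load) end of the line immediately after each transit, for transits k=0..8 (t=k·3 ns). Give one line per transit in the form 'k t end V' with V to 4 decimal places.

Γ_L=-0.875000, Γ_S=-1.000000; launch V₁=3·150/150=3.000000
k=0 src: V=3.0000
k=1 load: inc=3.000000, refl=3.000000·-0.875000=-2.6250; V=0.000000+3.000000+-2.625000=0.3750
k=2 src: inc=-2.625000, refl=-2.625000·-1.000000=2.6250; V=3.000000+-2.625000+2.625000=3.0000
k=3 load: inc=2.625000, refl=2.625000·-0.875000=-2.2969; V=0.375000+2.625000+-2.296875=0.7031
k=4 src: inc=-2.296875, refl=-2.296875·-1.000000=2.2969; V=3.000000+-2.296875+2.296875=3.0000
k=5 load: inc=2.296875, refl=2.296875·-0.875000=-2.0098; V=0.703125+2.296875+-2.009766=0.9902
k=6 src: inc=-2.009766, refl=-2.009766·-1.000000=2.0098; V=3.000000+-2.009766+2.009766=3.0000
k=7 load: inc=2.009766, refl=2.009766·-0.875000=-1.7585; V=0.990234+2.009766+-1.758545=1.2415
k=8 src: inc=-1.758545, refl=-1.758545·-1.000000=1.7585; V=3.000000+-1.758545+1.758545=3.0000

0 0 source 3.0000
1 3 load 0.3750
2 6 source 3.0000
3 9 load 0.7031
4 12 source 3.0000
5 15 load 0.9902
6 18 source 3.0000
7 21 load 1.2415
8 24 source 3.0000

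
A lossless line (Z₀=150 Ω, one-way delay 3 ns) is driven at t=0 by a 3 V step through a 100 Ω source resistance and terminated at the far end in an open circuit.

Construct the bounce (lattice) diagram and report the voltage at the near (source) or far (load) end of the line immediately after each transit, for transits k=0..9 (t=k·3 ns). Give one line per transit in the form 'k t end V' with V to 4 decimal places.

0 0 source 1.8000
1 3 load 3.6000
2 6 source 3.2400
3 9 load 2.8800
4 12 source 2.9520
5 15 load 3.0240
6 18 source 3.0096
7 21 load 2.9952
8 24 source 2.9981
9 27 load 3.0010

Γ_L=1.000000, Γ_S=-0.200000; launch V₁=3·150/250=1.800000
k=0 src: V=1.8000
k=1 load: inc=1.800000, refl=1.800000·1.000000=1.8000; V=0.000000+1.800000+1.800000=3.6000
k=2 src: inc=1.800000, refl=1.800000·-0.200000=-0.3600; V=1.800000+1.800000+-0.360000=3.2400
k=3 load: inc=-0.360000, refl=-0.360000·1.000000=-0.3600; V=3.600000+-0.360000+-0.360000=2.8800
k=4 src: inc=-0.360000, refl=-0.360000·-0.200000=0.0720; V=3.240000+-0.360000+0.072000=2.9520
k=5 load: inc=0.072000, refl=0.072000·1.000000=0.0720; V=2.880000+0.072000+0.072000=3.0240
k=6 src: inc=0.072000, refl=0.072000·-0.200000=-0.0144; V=2.952000+0.072000+-0.014400=3.0096
k=7 load: inc=-0.014400, refl=-0.014400·1.000000=-0.0144; V=3.024000+-0.014400+-0.014400=2.9952
k=8 src: inc=-0.014400, refl=-0.014400·-0.200000=0.0029; V=3.009600+-0.014400+0.002880=2.9981
k=9 load: inc=0.002880, refl=0.002880·1.000000=0.0029; V=2.995200+0.002880+0.002880=3.0010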